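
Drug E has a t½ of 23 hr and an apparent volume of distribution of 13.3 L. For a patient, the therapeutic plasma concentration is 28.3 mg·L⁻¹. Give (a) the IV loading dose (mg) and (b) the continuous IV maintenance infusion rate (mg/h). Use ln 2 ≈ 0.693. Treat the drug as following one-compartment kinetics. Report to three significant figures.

(a) 376 mg; (b) 11.3 mg/h

LD = Vd × C = 13.30 × 28.3 = 376.4 mg
CL = 0.693 × Vd / t½ = 0.693 × 13.30 / 23 = 0.4007 L/h
Infusion rate = CL × Css = 0.4007 × 28.3 = 11.34 mg/h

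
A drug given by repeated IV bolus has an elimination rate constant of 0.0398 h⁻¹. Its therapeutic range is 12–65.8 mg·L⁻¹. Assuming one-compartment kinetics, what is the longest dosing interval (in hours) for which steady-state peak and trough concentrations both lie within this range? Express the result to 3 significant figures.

42.8 h

Between IV bolus doses, concentration decays as C = C₀·e^(−kτ), so C_peak/C_trough = e^(kτ).
τ_max = ln(C_peak/C_trough) / k = ln(65.8/12) / 0.03980 = 1.702 / 0.03980 = 42.76 h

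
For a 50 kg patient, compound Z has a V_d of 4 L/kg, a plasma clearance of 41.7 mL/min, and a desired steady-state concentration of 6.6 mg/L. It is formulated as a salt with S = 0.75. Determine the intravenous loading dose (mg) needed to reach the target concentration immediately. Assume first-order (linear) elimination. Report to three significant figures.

1760 mg

Vd = 4 L/kg × 50 kg = 200.0 L
LD = Vd × C / S = 200.0 × 6.600 / 0.75 = 1760 mg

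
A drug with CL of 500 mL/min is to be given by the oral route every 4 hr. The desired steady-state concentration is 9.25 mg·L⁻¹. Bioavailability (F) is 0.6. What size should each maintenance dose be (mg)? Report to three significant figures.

1850 mg

CL = 500 mL/min × 60/1000 = 30.00 L/h
D = CL × Css × τ / F = 30.00 × 9.25 × 4 / 0.6 = 1850 mg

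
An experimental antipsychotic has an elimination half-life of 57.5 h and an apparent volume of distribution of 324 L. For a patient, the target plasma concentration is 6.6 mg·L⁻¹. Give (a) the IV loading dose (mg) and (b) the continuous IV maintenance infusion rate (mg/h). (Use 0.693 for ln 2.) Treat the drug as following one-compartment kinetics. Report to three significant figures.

LD = Vd × C = 324.0 × 6.6 = 2138 mg
CL = 0.693 × Vd / t½ = 0.693 × 324.0 / 57.5 = 3.905 L/h
Infusion rate = CL × Css = 3.905 × 6.6 = 25.77 mg/h

(a) 2140 mg; (b) 25.8 mg/h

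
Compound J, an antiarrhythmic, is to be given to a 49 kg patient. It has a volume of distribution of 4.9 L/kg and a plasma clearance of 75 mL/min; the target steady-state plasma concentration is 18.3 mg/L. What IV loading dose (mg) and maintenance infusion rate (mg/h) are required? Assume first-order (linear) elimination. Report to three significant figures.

(a) 4390 mg; (b) 82.4 mg/h

Vd(total) = 49 kg × 4.9 L/kg = 240.1 L
Loading: fill Vd to C_target → 240.1 L × 18.3 mg/L = 4394 mg
CL = 75 mL/min × 60/1000 = 4.500 L/h
Maintenance: replace elimination → rate = CL × Css = 4.500 × 18.3 = 82.35 mg/h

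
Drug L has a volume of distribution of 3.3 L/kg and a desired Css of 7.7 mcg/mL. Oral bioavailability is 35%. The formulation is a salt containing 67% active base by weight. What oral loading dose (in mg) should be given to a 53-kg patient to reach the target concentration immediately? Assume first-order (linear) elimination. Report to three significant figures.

5740 mg

Total Vd = 3.3 × 53 = 174.9 L
The loading dose fills Vd to the target concentration.
LD = Vd × C / F / S = 174.9 × 7.700 / 0.35 / 0.67 = 5743 mg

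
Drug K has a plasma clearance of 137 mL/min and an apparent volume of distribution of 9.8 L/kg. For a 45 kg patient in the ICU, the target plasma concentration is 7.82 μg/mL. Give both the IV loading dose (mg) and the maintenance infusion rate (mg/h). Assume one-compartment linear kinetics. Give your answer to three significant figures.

(a) 3450 mg; (b) 64.3 mg/h

Total Vd = 9.8 × 45 = 441.0 L
Loading: fill Vd to C_target → 441.0 L × 7.82 mg/L = 3449 mg
CL = 137 mL/min = 137 × 0.06 = 8.220 L/h
Maintenance infusion rate = CL × Css = 8.220 × 7.82 = 64.28 mg/h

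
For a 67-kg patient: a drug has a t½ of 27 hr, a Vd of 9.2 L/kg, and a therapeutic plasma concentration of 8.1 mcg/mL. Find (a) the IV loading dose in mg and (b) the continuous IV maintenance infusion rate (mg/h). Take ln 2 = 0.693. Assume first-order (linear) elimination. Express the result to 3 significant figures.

(a) 4990 mg; (b) 128 mg/h

Vd(total) = 67 kg × 9.2 L/kg = 616.4 L
LD = Vd × C = 616.4 × 8.1 = 4993 mg
CL = 0.693 × Vd / t½ = 0.693 × 616.4 / 27 = 15.82 L/h
Infusion rate = CL × Css = 15.82 × 8.1 = 128.1 mg/h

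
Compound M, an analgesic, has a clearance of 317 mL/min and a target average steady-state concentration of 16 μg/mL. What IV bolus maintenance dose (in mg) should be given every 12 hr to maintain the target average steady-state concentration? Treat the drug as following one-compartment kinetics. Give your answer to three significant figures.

Convert clearance: 317 mL/min × 60 min/h ÷ 1000 mL/L = 19.02 L/h
D = CL × Css × τ = 19.02 × 16 × 12 = 3652 mg

3650 mg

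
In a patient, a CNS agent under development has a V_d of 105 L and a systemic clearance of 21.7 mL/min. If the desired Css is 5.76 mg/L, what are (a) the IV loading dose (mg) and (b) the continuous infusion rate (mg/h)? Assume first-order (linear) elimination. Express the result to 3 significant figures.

(a) 605 mg; (b) 7.50 mg/h

LD = Vd · C_target = 105.0 × 5.76 = 604.8 mg
CL = 21.7 mL/min × 60/1000 = 1.302 L/h
Maintenance: replace elimination → rate = CL × Css = 1.302 × 5.76 = 7.500 mg/h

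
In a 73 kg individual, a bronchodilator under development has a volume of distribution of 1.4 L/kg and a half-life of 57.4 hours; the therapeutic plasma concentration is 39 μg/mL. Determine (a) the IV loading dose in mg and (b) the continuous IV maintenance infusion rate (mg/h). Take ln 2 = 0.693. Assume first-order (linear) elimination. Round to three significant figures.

Vd(total) = 73 kg × 1.4 L/kg = 102.2 L
LD = Vd × C = 102.2 × 39 = 3986 mg
CL = 0.693 × Vd / t½ = 0.693 × 102.2 / 57.4 = 1.234 L/h
Infusion rate = CL × Css = 1.234 × 39 = 48.13 mg/h

(a) 3990 mg; (b) 48.1 mg/h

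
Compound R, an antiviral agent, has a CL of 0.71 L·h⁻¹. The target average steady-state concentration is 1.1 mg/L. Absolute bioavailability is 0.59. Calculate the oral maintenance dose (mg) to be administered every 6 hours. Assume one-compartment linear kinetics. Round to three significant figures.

At steady state, dose per interval replaces the amount cleared in that interval: F·D/τ = CL·Css.
D = CL × Css × τ / F = 0.7100 × 1.1 × 6 / 0.59 = 7.942 mg

7.94 mg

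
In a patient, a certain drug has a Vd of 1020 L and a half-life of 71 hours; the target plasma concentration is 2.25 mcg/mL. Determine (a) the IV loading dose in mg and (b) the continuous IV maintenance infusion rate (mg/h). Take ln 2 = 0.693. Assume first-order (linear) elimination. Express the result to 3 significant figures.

LD = Vd × C = 1020 × 2.25 = 2295 mg
CL = 0.693 × Vd / t½ = 0.693 × 1020 / 71 = 9.956 L/h
Infusion rate = CL × Css = 9.956 × 2.25 = 22.40 mg/h

(a) 2300 mg; (b) 22.4 mg/h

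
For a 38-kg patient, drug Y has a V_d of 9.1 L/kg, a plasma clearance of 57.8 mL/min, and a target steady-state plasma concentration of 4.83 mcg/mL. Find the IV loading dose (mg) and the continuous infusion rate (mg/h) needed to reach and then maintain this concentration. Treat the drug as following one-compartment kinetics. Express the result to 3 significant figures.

(a) 1670 mg; (b) 16.8 mg/h

Vd(total) = 38 kg × 9.1 L/kg = 345.8 L
Loading: fill Vd to C_target → 345.8 L × 4.83 mg/L = 1670 mg
Convert clearance: 57.8 mL/min × 60 min/h ÷ 1000 mL/L = 3.468 L/h
Infusion rate = 3.468 L/h × 4.83 mg/L = 16.75 mg/h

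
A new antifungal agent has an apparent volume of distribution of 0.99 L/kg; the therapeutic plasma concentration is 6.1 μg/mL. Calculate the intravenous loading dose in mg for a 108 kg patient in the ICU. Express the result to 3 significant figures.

Total Vd = 0.99 × 108 = 106.9 L
The loading dose fills Vd to the target concentration.
LD = Vd × C = 106.9 × 6.100 = 652.1 mg

652 mg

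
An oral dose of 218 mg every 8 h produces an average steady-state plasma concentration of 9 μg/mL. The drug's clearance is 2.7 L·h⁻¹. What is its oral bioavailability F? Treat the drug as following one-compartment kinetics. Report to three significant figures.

0.892

F·D/τ = CL·Css at steady state → F = CL·Css·τ / D.
F = 2.7 × 9 × 8 / 218 = 0.892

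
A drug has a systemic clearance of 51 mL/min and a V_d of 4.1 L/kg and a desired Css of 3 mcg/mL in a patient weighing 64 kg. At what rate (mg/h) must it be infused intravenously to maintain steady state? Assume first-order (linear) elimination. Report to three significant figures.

9.18 mg/h

Convert clearance: 51 mL/min × 60 min/h ÷ 1000 mL/L = 3.060 L/h
At steady state, infusion rate equals elimination rate: rate in = CL × Css.
R₀ = 3.060 × 3 = 9.180 mg/h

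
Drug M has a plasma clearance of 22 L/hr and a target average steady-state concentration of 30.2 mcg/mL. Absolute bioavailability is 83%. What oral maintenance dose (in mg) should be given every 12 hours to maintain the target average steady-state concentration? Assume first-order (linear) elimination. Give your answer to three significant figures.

9610 mg

D = CL × Css × τ / F = 22.00 × 30.2 × 12 / 0.83 = 9606 mg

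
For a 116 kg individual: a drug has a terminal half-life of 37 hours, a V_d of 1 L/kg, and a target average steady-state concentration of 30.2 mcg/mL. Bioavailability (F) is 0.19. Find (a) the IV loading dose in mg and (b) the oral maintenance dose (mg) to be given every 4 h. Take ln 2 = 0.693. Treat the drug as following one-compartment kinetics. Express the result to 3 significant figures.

(a) 3500 mg; (b) 1380 mg

Vd(total) = 116 kg × 1 L/kg = 116.0 L
LD = Vd × C = 116.0 × 30.2 = 3503 mg
CL = 0.693 × Vd / t½ = 0.693 × 116.0 / 37 = 2.173 L/h
D = CL × Css × τ / F = 2.173 × 30.2 × 4 / 0.19 = 1382 mg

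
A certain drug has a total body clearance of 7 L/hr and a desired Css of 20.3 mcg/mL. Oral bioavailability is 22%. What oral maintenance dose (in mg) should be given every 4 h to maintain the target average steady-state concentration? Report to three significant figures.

2580 mg

At steady state, dose per interval replaces the amount cleared in that interval: F·D/τ = CL·Css.
D = CL × Css × τ / F = 7.000 × 20.3 × 4 / 0.22 = 2584 mg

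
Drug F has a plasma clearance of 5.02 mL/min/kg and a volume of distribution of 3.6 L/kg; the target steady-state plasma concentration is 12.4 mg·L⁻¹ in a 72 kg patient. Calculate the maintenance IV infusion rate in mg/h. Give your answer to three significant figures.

269 mg/h

CL = 5.02 mL/min/kg × 72 kg = 361.4 mL/min = 361.4 × 60/1000 = 21.68 L/h
Maintenance depends on clearance, not Vd — rate in must match rate out.
Infusion rate = CL · Css = 21.68 L/h × 12.4 mg/L = 268.8 mg/h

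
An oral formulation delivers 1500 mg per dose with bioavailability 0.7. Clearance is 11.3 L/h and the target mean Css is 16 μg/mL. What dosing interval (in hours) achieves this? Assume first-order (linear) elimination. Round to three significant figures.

5.81 h

F·D/τ = CL·Css → τ = F·D / (CL·Css).
τ = 0.7 × 1500 / (11.3 × 16) = 5.808 h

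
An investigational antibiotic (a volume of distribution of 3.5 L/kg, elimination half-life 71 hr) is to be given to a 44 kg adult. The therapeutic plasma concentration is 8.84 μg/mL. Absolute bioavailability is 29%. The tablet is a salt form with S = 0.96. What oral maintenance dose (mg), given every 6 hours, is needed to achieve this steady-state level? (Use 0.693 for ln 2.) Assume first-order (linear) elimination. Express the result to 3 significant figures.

286 mg

Total Vd = 3.5 × 44 = 154.0 L
k = 0.693/71 = 0.009761 h⁻¹, so CL = k·Vd = 0.009761 × 154.0 = 1.503 L/h
D = CL × Css × τ / F / S = 1.503 × 8.84 × 6 / 0.29 / 0.96 = 286.3 mg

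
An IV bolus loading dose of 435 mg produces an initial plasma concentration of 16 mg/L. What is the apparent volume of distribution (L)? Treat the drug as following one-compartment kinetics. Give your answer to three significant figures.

Immediately after an IV bolus, C₀ = Dose / Vd, so Vd = Dose / C₀.
Vd = 435 / 16 = 27.19 L

27.2 L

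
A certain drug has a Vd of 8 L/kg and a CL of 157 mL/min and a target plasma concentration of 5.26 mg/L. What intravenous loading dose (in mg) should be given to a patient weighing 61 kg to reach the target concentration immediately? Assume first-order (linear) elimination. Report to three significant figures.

Total Vd = 8 × 61 = 488.0 L
LD = Vd × C = 488.0 × 5.260 = 2567 mg

2570 mg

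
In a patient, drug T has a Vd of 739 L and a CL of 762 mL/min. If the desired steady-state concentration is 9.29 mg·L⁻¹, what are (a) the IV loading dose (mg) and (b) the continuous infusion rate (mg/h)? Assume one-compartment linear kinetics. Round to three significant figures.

(a) 6870 mg; (b) 425 mg/h

Loading: fill Vd to C_target → 739.0 L × 9.29 mg/L = 6865 mg
CL = 762 mL/min × 60/1000 = 45.72 L/h
Infusion rate = 45.72 L/h × 9.29 mg/L = 424.7 mg/h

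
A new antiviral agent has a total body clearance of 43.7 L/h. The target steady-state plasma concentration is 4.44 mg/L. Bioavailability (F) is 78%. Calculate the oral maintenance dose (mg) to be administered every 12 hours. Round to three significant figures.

D = CL × Css × τ / F = 43.70 × 4.44 × 12 / 0.78 = 2985 mg

2990 mg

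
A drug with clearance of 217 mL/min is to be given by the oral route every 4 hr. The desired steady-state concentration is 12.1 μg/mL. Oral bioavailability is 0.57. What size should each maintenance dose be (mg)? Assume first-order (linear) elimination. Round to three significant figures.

Convert clearance: 217 mL/min × 60 min/h ÷ 1000 mL/L = 13.02 L/h
D = CL × Css × τ / F = 13.02 × 12.1 × 4 / 0.57 = 1106 mg

1110 mg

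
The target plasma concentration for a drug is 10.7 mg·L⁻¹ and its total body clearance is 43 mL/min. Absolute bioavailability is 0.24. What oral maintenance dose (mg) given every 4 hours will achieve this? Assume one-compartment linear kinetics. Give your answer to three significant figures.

CL = 43 mL/min × 60/1000 = 2.580 L/h
D = CL × Css × τ / F = 2.580 × 10.7 × 4 / 0.24 = 460.1 mg

460 mg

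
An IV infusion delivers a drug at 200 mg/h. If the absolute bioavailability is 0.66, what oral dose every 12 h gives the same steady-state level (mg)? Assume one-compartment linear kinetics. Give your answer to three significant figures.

To maintain the same Css, the systemic dosing rate must be unchanged: F·D/τ = infusion rate.
D = rate × τ / F = 200 × 12 / 0.66 = 3636 mg

3640 mg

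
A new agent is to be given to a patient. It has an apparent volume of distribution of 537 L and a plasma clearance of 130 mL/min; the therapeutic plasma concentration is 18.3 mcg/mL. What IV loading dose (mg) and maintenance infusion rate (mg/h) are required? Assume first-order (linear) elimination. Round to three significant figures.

LD = Vd · C_target = 537.0 × 18.3 = 9827 mg
Convert clearance: 130 mL/min × 60 min/h ÷ 1000 mL/L = 7.800 L/h
Maintenance: replace elimination → rate = CL × Css = 7.800 × 18.3 = 142.7 mg/h

(a) 9830 mg; (b) 143 mg/h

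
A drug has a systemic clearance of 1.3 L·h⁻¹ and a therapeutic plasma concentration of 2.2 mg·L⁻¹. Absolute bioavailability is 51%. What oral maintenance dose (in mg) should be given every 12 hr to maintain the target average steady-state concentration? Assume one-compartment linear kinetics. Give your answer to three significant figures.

D = CL × Css × τ / F = 1.300 × 2.2 × 12 / 0.51 = 67.29 mg

67.3 mg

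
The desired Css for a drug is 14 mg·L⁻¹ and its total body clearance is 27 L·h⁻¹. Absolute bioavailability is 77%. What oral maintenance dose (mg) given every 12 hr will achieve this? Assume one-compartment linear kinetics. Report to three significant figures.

At steady state, dose per interval replaces the amount cleared in that interval: F·D/τ = CL·Css.
D = CL × Css × τ / F = 27.00 × 14 × 12 / 0.77 = 5891 mg

5890 mg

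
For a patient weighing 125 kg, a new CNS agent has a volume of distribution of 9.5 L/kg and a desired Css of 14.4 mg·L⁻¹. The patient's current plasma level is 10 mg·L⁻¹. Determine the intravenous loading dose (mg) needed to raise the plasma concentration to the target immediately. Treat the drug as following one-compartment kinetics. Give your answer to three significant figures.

Vd(total) = 125 kg × 9.5 L/kg = 1188 L
Concentration deficit ΔC = 14.4 − 10 = 4.400 mg/L
LD = Vd × ΔC = 1188 × 4.400 = 5227 mg

5230 mg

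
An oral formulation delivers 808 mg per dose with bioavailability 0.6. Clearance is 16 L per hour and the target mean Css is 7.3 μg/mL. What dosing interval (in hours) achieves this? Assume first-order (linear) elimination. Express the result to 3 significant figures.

F·D/τ = CL·Css → τ = F·D / (CL·Css).
τ = 0.6 × 808 / (16 × 7.3) = 4.151 h

4.15 h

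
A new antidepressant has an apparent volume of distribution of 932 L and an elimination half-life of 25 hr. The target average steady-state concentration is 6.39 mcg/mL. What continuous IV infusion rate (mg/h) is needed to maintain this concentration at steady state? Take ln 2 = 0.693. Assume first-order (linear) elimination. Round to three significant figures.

165 mg/h

k = 0.693/25 = 0.02772 h⁻¹, so CL = k·Vd = 0.02772 × 932.0 = 25.84 L/h
Infusion rate = CL × Css = 25.84 × 6.39 = 165.1 mg/h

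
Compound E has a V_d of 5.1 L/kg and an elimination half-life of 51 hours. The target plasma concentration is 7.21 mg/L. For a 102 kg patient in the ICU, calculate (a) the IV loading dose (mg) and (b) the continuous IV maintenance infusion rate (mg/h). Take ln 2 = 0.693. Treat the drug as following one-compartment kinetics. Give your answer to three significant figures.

Vd = 5.1 L/kg × 102 kg = 520.2 L
LD = Vd × C = 520.2 × 7.21 = 3751 mg
CL = 0.693 × Vd / t½ = 0.693 × 520.2 / 51 = 7.069 L/h
Infusion rate = CL × Css = 7.069 × 7.21 = 50.97 mg/h

(a) 3750 mg; (b) 51.0 mg/h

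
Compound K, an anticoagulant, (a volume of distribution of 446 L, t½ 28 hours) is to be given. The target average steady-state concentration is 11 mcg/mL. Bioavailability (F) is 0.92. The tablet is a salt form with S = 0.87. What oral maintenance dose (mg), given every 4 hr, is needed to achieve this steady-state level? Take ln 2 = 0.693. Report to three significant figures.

CL = ln 2 · Vd / t½ = 0.693 × 446.0 / 28 = 11.04 L/h
D = CL × Css × τ / F / S = 11.04 × 11 × 4 / 0.92 / 0.87 = 606.9 mg

607 mg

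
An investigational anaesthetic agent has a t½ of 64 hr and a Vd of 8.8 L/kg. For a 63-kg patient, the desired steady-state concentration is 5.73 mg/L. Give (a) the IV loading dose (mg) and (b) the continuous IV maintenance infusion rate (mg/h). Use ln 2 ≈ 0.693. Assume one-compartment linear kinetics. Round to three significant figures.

Total Vd = 8.8 × 63 = 554.4 L
LD = Vd × C = 554.4 × 5.73 = 3177 mg
CL = 0.693 × Vd / t½ = 0.693 × 554.4 / 64 = 6.003 L/h
Infusion rate = CL × Css = 6.003 × 5.73 = 34.40 mg/h

(a) 3180 mg; (b) 34.4 mg/h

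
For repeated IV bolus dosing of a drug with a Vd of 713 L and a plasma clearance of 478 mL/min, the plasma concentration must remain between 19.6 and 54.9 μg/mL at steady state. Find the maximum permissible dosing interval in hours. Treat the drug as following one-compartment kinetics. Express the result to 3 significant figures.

Convert clearance: 478 mL/min × 60 min/h ÷ 1000 mL/L = 28.68 L/h
k = CL / Vd = 28.68 / 713.0 = 0.04022 h⁻¹
Between IV bolus doses, concentration decays as C = C₀·e^(−kτ), so C_peak/C_trough = e^(kτ).
τ_max = ln(C_peak/C_trough) / k = ln(54.9/19.6) / 0.04022 = 1.030 / 0.04022 = 25.61 h

25.6 h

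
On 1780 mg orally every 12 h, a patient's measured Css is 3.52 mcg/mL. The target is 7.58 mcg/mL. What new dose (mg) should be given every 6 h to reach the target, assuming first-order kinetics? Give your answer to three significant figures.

1920 mg

For first-order elimination, Css ∝ F·D/(CL·τ); F and CL are unchanged, so Css ∝ D/τ.
D₂ = D₁ × (Css,target / Css,current) × (τ₂/τ₁) = 1780 × (7.58/3.52) × (6/12) = 1917 mg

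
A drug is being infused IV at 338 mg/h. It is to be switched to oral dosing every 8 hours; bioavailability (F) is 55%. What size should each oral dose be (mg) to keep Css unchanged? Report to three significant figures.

4920 mg

To maintain the same Css, the systemic dosing rate must be unchanged: F·D/τ = infusion rate.
D = rate × τ / F = 338 × 8 / 0.55 = 4916 mg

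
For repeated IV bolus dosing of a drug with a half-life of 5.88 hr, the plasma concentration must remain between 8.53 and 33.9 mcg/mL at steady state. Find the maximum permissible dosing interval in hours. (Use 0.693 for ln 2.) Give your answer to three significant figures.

k = 0.693 / t½ = 0.693 / 5.88 = 0.1179 h⁻¹
Between IV bolus doses, concentration decays as C = C₀·e^(−kτ), so C_peak/C_trough = e^(kτ).
τ_max = ln(C_peak/C_trough) / k = ln(33.9/8.53) / 0.1179 = 1.380 / 0.1179 = 11.70 h

11.7 h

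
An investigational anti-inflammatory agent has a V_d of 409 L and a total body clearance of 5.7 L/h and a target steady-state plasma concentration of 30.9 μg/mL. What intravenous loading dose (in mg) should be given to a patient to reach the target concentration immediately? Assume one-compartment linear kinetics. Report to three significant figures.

12600 mg

LD = Vd × C = 409.0 × 30.90 = 12640 mg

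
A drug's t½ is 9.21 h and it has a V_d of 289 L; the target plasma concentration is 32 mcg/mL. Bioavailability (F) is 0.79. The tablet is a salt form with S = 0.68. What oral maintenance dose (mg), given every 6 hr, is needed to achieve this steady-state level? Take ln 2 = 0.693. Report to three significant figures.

7770 mg

k = 0.693/9.21 = 0.07524 h⁻¹, so CL = k·Vd = 0.07524 × 289.0 = 21.74 L/h
D = CL × Css × τ / F / S = 21.74 × 32 × 6 / 0.79 / 0.68 = 7770 mg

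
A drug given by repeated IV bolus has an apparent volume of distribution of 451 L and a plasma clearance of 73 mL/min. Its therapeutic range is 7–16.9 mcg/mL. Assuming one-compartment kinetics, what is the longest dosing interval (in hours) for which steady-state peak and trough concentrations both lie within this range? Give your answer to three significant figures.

90.8 h

Convert clearance: 73 mL/min × 60 min/h ÷ 1000 mL/L = 4.380 L/h
k = CL / Vd = 4.380 / 451.0 = 0.009712 h⁻¹
Between IV bolus doses, concentration decays as C = C₀·e^(−kτ), so C_peak/C_trough = e^(kτ).
τ_max = ln(C_peak/C_trough) / k = ln(16.9/7) / 0.009712 = 0.8814 / 0.009712 = 90.75 h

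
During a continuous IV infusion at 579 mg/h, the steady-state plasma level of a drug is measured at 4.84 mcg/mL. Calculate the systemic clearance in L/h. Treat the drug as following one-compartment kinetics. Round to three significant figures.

At steady state, infusion rate = CL × Css, so CL = rate / Css.
CL = 579 / 4.84 = 119.6 L/h

120 L/h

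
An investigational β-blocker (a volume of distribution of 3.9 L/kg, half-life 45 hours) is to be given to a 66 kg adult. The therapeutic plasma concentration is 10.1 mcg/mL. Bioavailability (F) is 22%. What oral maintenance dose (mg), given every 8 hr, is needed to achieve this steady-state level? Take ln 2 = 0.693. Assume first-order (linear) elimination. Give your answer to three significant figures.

Total Vd = 3.9 × 66 = 257.4 L
k = 0.693/45 = 0.01540 h⁻¹, so CL = k·Vd = 0.01540 × 257.4 = 3.964 L/h
D = CL × Css × τ / F = 3.964 × 10.1 × 8 / 0.22 = 1456 mg

1460 mg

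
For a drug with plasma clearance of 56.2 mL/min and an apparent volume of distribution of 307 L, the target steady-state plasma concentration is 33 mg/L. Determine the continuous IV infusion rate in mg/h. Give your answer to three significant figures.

111 mg/h

CL = 56.2 mL/min = 56.2 × 0.06 = 3.372 L/h
Maintenance depends on clearance, not Vd — rate in must match rate out.
R₀ = 3.372 × 33 = 111.3 mg/h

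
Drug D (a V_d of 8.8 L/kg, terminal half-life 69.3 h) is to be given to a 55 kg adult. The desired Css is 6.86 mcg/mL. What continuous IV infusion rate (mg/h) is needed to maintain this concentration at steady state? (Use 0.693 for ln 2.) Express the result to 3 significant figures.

Vd(total) = 55 kg × 8.8 L/kg = 484.0 L
CL = 0.693 × Vd / t½ = 0.693 × 484.0 / 69.3 = 4.840 L/h
Infusion rate = CL × Css = 4.840 × 6.86 = 33.20 mg/h

33.2 mg/h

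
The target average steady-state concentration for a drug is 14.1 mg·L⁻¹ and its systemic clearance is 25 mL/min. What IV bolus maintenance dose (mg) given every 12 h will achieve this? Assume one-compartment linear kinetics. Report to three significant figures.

254 mg

CL = 25 mL/min = 25 × 0.06 = 1.500 L/h
D = CL × Css × τ = 1.500 × 14.1 × 12 = 253.8 mg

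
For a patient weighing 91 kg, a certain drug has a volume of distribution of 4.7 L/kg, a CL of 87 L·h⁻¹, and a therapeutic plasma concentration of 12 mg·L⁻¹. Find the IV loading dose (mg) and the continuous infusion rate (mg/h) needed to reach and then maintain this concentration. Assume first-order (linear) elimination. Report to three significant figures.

Total Vd = 4.7 × 91 = 427.7 L
LD = Vd · C_target = 427.7 × 12 = 5132 mg
Infusion rate = 87.00 L/h × 12 mg/L = 1044 mg/h

(a) 5130 mg; (b) 1040 mg/h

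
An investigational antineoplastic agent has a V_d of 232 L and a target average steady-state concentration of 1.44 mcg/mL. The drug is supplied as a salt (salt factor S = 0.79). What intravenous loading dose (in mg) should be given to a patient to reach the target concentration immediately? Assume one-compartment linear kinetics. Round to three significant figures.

423 mg

LD = Vd × C / S = 232.0 × 1.440 / 0.79 = 422.9 mg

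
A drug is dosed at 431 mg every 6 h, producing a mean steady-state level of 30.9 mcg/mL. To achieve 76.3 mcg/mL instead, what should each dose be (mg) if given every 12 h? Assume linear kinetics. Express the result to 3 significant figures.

2130 mg

With linear kinetics, Css is proportional to dose rate (D/τ) at fixed clearance.
D₂ = D₁ × (Css,target / Css,current) × (τ₂/τ₁) = 431 × (76.3/30.9) × (12/6) = 2128 mg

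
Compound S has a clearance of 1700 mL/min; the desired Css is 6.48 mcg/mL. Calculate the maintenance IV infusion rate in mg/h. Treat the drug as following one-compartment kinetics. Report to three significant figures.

661 mg/h

CL = 1700 mL/min = 1700 × 0.06 = 102.0 L/h
R₀ = 102.0 × 6.48 = 661.0 mg/h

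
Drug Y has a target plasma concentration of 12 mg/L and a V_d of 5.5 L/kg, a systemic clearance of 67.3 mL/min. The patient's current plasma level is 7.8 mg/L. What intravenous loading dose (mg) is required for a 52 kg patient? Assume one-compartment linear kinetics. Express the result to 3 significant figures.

1200 mg

Total Vd = 5.5 × 52 = 286.0 L
Concentration deficit ΔC = 12 − 7.8 = 4.200 mg/L
LD = Vd × ΔC = 286.0 × 4.200 = 1201 mg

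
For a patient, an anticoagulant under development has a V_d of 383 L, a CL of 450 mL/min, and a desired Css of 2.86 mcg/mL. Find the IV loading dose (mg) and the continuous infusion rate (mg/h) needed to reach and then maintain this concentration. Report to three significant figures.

LD = Vd · C_target = 383.0 × 2.86 = 1095 mg
CL = 450 mL/min = 450 × 0.06 = 27.00 L/h
Maintenance: replace elimination → rate = CL × Css = 27.00 × 2.86 = 77.22 mg/h

(a) 1100 mg; (b) 77.2 mg/h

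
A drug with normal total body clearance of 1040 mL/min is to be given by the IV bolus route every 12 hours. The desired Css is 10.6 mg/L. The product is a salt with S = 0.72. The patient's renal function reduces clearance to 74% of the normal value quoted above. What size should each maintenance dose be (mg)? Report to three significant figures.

CL = 1040 mL/min × 60/1000 = 62.40 L/h
Patient clearance = 0.74 × 62.40 = 46.18 L/h
At steady state, dose per interval replaces the amount cleared in that interval: S·D/τ = CL·Css.
D = CL × Css × τ / S = 46.18 × 10.6 × 12 / 0.72 = 8158 mg

8160 mg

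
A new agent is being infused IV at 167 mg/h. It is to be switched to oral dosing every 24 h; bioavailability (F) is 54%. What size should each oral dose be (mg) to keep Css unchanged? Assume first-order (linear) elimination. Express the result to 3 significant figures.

7420 mg

To maintain the same Css, the systemic dosing rate must be unchanged: F·D/τ = infusion rate.
D = rate × τ / F = 167 × 24 / 0.54 = 7422 mg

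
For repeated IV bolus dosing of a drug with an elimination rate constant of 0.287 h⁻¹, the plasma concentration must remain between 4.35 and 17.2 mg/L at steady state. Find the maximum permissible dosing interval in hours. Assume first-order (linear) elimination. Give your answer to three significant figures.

Between IV bolus doses, concentration decays as C = C₀·e^(−kτ), so C_peak/C_trough = e^(kτ).
τ_max = ln(C_peak/C_trough) / k = ln(17.2/4.35) / 0.2870 = 1.375 / 0.2870 = 4.791 h

4.79 h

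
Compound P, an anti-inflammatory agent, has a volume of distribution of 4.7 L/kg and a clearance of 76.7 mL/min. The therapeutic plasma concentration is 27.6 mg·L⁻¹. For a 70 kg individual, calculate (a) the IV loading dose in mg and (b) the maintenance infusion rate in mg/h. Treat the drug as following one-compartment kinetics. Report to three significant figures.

Total Vd = 4.7 × 70 = 329.0 L
Loading dose = Vd × C = 329.0 × 27.6 = 9080 mg
CL = 76.7 mL/min × 60/1000 = 4.602 L/h
Maintenance infusion rate = CL × Css = 4.602 × 27.6 = 127.0 mg/h

(a) 9080 mg; (b) 127 mg/h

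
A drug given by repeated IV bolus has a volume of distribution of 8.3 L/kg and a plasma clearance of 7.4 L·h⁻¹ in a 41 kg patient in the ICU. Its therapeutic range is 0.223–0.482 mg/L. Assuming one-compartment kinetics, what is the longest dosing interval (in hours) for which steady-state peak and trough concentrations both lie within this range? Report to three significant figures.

Total Vd = 8.3 × 41 = 340.3 L
k = CL / Vd = 7.400 / 340.3 = 0.02175 h⁻¹
Between IV bolus doses, concentration decays as C = C₀·e^(−kτ), so C_peak/C_trough = e^(kτ).
τ_max = ln(C_peak/C_trough) / k = ln(0.482/0.223) / 0.02175 = 0.7708 / 0.02175 = 35.44 h

35.4 h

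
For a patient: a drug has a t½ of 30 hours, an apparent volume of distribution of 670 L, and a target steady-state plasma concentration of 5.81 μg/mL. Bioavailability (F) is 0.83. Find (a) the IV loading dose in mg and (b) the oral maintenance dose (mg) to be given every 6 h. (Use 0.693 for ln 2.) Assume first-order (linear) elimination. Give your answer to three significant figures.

LD = Vd × C = 670.0 × 5.81 = 3893 mg
CL = 0.693 × Vd / t½ = 0.693 × 670.0 / 30 = 15.48 L/h
D = CL × Css × τ / F = 15.48 × 5.81 × 6 / 0.83 = 650.2 mg

(a) 3890 mg; (b) 650 mg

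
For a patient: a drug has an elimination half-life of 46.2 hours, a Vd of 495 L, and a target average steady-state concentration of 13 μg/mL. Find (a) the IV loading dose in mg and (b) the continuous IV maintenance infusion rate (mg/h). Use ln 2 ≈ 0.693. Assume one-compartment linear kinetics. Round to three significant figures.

LD = Vd × C = 495.0 × 13 = 6435 mg
CL = 0.693 × Vd / t½ = 0.693 × 495.0 / 46.2 = 7.425 L/h
Infusion rate = CL × Css = 7.425 × 13 = 96.53 mg/h

(a) 6440 mg; (b) 96.5 mg/h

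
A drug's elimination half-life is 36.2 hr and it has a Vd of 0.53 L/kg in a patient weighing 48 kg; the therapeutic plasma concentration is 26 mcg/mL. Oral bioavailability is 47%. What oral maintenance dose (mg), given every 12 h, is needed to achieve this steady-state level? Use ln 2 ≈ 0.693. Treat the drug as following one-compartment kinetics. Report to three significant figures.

323 mg

Vd(total) = 48 kg × 0.53 L/kg = 25.44 L
CL = 0.693 × Vd / t½ = 0.693 × 25.44 / 36.2 = 0.4870 L/h
D = CL × Css × τ / F = 0.4870 × 26 × 12 / 0.47 = 323.3 mg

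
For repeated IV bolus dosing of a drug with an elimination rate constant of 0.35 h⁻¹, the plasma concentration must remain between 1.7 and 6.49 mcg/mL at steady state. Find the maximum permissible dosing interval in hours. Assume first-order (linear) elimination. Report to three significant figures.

Between IV bolus doses, concentration decays as C = C₀·e^(−kτ), so C_peak/C_trough = e^(kτ).
τ_max = ln(C_peak/C_trough) / k = ln(6.49/1.7) / 0.3500 = 1.340 / 0.3500 = 3.829 h

3.83 h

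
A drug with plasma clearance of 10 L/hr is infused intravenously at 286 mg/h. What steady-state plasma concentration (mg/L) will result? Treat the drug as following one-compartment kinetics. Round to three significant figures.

Css = rate / CL = 286 / 10.00 = 28.60 mg/L

28.6 mg/L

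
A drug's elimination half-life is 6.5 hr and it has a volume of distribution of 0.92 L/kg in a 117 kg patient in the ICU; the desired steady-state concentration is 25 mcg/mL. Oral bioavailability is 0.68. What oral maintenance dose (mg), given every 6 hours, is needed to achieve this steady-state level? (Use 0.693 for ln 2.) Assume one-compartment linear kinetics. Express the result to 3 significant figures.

Total Vd = 0.92 × 117 = 107.6 L
CL = 0.693 × Vd / t½ = 0.693 × 107.6 / 6.5 = 11.47 L/h
D = CL × Css × τ / F = 11.47 × 25 × 6 / 0.68 = 2530 mg

2530 mg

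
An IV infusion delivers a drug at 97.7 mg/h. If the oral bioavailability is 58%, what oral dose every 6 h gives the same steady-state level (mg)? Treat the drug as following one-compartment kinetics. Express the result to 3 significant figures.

1010 mg

To maintain the same Css, the systemic dosing rate must be unchanged: F·D/τ = infusion rate.
D = rate × τ / F = 97.7 × 6 / 0.58 = 1011 mg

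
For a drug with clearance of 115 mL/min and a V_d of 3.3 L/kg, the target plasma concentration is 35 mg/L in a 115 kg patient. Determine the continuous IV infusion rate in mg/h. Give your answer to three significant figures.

CL = 115 mL/min × 60/1000 = 6.900 L/h
R₀ = 6.900 × 35 = 241.5 mg/h

242 mg/h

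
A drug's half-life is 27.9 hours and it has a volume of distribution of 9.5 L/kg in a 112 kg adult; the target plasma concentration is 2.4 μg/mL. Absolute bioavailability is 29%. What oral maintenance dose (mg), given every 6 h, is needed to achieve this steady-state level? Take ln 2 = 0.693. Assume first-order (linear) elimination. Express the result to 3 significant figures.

1310 mg

Vd = 9.5 L/kg × 112 kg = 1064 L
k = 0.693/27.9 = 0.02484 h⁻¹, so CL = k·Vd = 0.02484 × 1064 = 26.43 L/h
D = CL × Css × τ / F = 26.43 × 2.4 × 6 / 0.29 = 1312 mg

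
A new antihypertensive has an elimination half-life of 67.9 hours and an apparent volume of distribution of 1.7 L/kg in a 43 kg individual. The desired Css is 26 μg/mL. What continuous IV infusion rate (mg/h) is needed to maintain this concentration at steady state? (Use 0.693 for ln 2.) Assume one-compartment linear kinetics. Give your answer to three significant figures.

19.4 mg/h

Vd = 1.7 L/kg × 43 kg = 73.10 L
k = 0.693/67.9 = 0.01021 h⁻¹, so CL = k·Vd = 0.01021 × 73.10 = 0.7464 L/h
Infusion rate = CL × Css = 0.7464 × 26 = 19.41 mg/h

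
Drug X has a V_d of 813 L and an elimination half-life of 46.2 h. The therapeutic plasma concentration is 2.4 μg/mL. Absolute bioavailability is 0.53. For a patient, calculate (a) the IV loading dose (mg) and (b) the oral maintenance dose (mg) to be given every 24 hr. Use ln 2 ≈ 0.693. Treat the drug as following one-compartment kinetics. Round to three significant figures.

(a) 1950 mg; (b) 1330 mg

LD = Vd × C = 813.0 × 2.4 = 1951 mg
CL = 0.693 × Vd / t½ = 0.693 × 813.0 / 46.2 = 12.20 L/h
D = CL × Css × τ / F = 12.20 × 2.4 × 24 / 0.53 = 1326 mg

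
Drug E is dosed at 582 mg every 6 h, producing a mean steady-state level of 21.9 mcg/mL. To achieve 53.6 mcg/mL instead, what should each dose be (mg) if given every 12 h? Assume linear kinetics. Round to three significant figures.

2850 mg

With linear kinetics, Css is proportional to dose rate (D/τ) at fixed clearance.
D₂ = D₁ × (Css,target / Css,current) × (τ₂/τ₁) = 582 × (53.6/21.9) × (12/6) = 2849 mg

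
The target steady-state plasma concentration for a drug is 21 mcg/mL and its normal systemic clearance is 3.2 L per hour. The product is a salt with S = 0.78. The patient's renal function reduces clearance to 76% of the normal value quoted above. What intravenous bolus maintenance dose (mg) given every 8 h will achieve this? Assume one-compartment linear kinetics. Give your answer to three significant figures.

Patient clearance = 0.76 × 3.200 = 2.432 L/h
D = CL × Css × τ / S = 2.432 × 21 × 8 / 0.78 = 523.8 mg

524 mg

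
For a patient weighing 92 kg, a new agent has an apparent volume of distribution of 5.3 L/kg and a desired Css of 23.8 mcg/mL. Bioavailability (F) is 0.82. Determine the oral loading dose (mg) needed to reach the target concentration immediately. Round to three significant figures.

14200 mg

Total Vd = 5.3 × 92 = 487.6 L
LD = Vd × C / F = 487.6 × 23.80 / 0.82 = 14150 mg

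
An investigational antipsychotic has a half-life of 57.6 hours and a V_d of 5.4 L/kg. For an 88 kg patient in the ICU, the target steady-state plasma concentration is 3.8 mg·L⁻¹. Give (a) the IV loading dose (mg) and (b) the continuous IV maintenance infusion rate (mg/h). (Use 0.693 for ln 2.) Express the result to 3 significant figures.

(a) 1810 mg; (b) 21.7 mg/h

Vd(total) = 88 kg × 5.4 L/kg = 475.2 L
LD = Vd × C = 475.2 × 3.8 = 1806 mg
CL = 0.693 × Vd / t½ = 0.693 × 475.2 / 57.6 = 5.717 L/h
Infusion rate = CL × Css = 5.717 × 3.8 = 21.72 mg/h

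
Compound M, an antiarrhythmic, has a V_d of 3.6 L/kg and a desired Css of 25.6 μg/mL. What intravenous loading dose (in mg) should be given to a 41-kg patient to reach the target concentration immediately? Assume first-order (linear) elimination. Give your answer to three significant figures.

3780 mg

Total Vd = 3.6 × 41 = 147.6 L
LD = Vd × C = 147.6 × 25.60 = 3779 mg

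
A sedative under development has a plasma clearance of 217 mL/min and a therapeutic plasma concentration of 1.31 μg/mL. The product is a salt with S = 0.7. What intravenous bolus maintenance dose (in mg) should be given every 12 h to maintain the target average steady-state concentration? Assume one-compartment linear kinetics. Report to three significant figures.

CL = 217 mL/min = 217 × 0.06 = 13.02 L/h
D = CL × Css × τ / S = 13.02 × 1.31 × 12 / 0.7 = 292.4 mg

292 mg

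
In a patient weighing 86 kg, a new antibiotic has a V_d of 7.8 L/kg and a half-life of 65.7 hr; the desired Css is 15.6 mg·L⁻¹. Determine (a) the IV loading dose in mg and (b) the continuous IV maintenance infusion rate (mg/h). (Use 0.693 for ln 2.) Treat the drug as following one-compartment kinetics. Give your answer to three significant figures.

(a) 10500 mg; (b) 110 mg/h

Vd(total) = 86 kg × 7.8 L/kg = 670.8 L
LD = Vd × C = 670.8 × 15.6 = 10460 mg
CL = 0.693 × Vd / t½ = 0.693 × 670.8 / 65.7 = 7.076 L/h
Infusion rate = CL × Css = 7.076 × 15.6 = 110.4 mg/h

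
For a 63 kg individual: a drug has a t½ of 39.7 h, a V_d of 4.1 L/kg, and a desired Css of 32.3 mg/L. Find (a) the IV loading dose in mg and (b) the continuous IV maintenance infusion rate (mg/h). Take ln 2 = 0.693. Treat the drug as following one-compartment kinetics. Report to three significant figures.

(a) 8340 mg; (b) 146 mg/h

Vd = 4.1 L/kg × 63 kg = 258.3 L
LD = Vd × C = 258.3 × 32.3 = 8343 mg
CL = 0.693 × Vd / t½ = 0.693 × 258.3 / 39.7 = 4.509 L/h
Infusion rate = CL × Css = 4.509 × 32.3 = 145.6 mg/h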